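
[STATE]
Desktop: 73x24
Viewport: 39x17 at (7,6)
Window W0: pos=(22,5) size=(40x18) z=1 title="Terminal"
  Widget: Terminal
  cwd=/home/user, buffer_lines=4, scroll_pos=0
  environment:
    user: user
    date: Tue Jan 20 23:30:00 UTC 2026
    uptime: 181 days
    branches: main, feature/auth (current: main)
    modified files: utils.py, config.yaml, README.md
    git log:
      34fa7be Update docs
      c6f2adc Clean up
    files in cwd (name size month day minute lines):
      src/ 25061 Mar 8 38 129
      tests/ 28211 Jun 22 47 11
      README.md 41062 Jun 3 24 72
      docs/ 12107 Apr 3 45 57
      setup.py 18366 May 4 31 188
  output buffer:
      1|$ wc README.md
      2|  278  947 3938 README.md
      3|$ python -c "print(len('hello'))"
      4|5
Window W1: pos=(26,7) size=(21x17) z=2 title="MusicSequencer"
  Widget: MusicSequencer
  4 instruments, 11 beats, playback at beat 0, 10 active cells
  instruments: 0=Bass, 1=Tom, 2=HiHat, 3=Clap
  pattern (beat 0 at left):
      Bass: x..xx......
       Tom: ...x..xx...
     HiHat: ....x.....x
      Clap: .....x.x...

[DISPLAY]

               ┃ Terminal              
               ┠───┏━━━━━━━━━━━━━━━━━━━
               ┃$ w┃ MusicSequencer    
               ┃  2┠───────────────────
               ┃$ p┃      ▼1234567890  
               ┃5  ┃  Bass█··██······  
               ┃$ █┃   Tom···█··██···  
               ┃   ┃ HiHat····█·····█  
               ┃   ┃  Clap·····█·█···  
               ┃   ┃                   
               ┃   ┃                   
               ┃   ┃                   
               ┃   ┃                   
               ┃   ┃                   
               ┃   ┃                   
               ┃   ┃                   
               ┗━━━┃                   


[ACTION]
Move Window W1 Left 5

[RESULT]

               ┃ Terminal              
              ┏━━━━━━━━━━━━━━━━━━━┓────
              ┃ MusicSequencer    ┃    
              ┠───────────────────┨DME.
              ┃      ▼1234567890  ┃len(
              ┃  Bass█··██······  ┃    
              ┃   Tom···█··██···  ┃    
              ┃ HiHat····█·····█  ┃    
              ┃  Clap·····█·█···  ┃    
              ┃                   ┃    
              ┃                   ┃    
              ┃                   ┃    
              ┃                   ┃    
              ┃                   ┃    
              ┃                   ┃    
              ┃                   ┃    
              ┃                   ┃━━━━


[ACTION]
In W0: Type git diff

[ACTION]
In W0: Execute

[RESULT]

               ┃ Terminal              
              ┏━━━━━━━━━━━━━━━━━━━┓────
              ┃ MusicSequencer    ┃    
              ┠───────────────────┨DME.
              ┃      ▼1234567890  ┃len(
              ┃  Bass█··██······  ┃    
              ┃   Tom···█··██···  ┃    
              ┃ HiHat····█·····█  ┃y b/
              ┃  Clap·····█·█···  ┃    
              ┃                   ┃    
              ┃                   ┃    
              ┃                   ┃    
              ┃                   ┃    
              ┃                   ┃    
              ┃                   ┃    
              ┃                   ┃    
              ┃                   ┃━━━━


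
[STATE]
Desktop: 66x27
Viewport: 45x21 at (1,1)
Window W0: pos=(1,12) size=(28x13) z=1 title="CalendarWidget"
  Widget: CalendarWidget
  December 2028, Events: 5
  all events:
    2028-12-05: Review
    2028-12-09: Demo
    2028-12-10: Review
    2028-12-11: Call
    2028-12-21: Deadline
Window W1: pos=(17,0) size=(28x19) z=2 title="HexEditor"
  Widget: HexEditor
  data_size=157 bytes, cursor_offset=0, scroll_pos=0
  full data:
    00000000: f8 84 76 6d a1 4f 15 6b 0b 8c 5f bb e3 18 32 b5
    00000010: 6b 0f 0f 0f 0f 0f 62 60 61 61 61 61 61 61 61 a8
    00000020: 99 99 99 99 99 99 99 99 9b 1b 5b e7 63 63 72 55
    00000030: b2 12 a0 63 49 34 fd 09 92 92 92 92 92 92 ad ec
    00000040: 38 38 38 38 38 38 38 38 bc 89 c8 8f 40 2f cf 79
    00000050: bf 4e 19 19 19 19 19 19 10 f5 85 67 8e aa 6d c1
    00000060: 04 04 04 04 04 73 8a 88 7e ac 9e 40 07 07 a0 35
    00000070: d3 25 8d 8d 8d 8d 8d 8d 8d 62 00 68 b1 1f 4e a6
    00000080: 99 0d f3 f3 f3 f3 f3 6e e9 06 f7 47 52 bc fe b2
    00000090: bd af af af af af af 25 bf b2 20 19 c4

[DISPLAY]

                ┃ HexEditor                ┃ 
                ┠──────────────────────────┨ 
                ┃00000000  F8 84 76 6d a1 4┃ 
                ┃00000010  6b 0f 0f 0f 0f 0┃ 
                ┃00000020  99 99 99 99 99 9┃ 
                ┃00000030  b2 12 a0 63 49 3┃ 
                ┃00000040  38 38 38 38 38 3┃ 
                ┃00000050  bf 4e 19 19 19 1┃ 
                ┃00000060  04 04 04 04 04 7┃ 
                ┃00000070  d3 25 8d 8d 8d 8┃ 
                ┃00000080  99 0d f3 f3 f3 f┃ 
┏━━━━━━━━━━━━━━━┃00000090  bd af af af af a┃ 
┃ CalendarWidget┃                          ┃ 
┠───────────────┃                          ┃ 
┃      December ┃                          ┃ 
┃Mo Tu We Th Fr ┃                          ┃ 
┃             1 ┃                          ┃ 
┃ 4  5*  6  7  8┗━━━━━━━━━━━━━━━━━━━━━━━━━━┛ 
┃11* 12 13 14 15 16 17     ┃                 
┃18 19 20 21* 22 23 24     ┃                 
┃25 26 27 28 29 30 31      ┃                 


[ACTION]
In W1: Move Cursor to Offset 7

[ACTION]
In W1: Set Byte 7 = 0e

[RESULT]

                ┃ HexEditor                ┃ 
                ┠──────────────────────────┨ 
                ┃00000000  f8 84 76 6d a1 4┃ 
                ┃00000010  6b 0f 0f 0f 0f 0┃ 
                ┃00000020  99 99 99 99 99 9┃ 
                ┃00000030  b2 12 a0 63 49 3┃ 
                ┃00000040  38 38 38 38 38 3┃ 
                ┃00000050  bf 4e 19 19 19 1┃ 
                ┃00000060  04 04 04 04 04 7┃ 
                ┃00000070  d3 25 8d 8d 8d 8┃ 
                ┃00000080  99 0d f3 f3 f3 f┃ 
┏━━━━━━━━━━━━━━━┃00000090  bd af af af af a┃ 
┃ CalendarWidget┃                          ┃ 
┠───────────────┃                          ┃ 
┃      December ┃                          ┃ 
┃Mo Tu We Th Fr ┃                          ┃ 
┃             1 ┃                          ┃ 
┃ 4  5*  6  7  8┗━━━━━━━━━━━━━━━━━━━━━━━━━━┛ 
┃11* 12 13 14 15 16 17     ┃                 
┃18 19 20 21* 22 23 24     ┃                 
┃25 26 27 28 29 30 31      ┃                 


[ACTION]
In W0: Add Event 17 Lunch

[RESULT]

                ┃ HexEditor                ┃ 
                ┠──────────────────────────┨ 
                ┃00000000  f8 84 76 6d a1 4┃ 
                ┃00000010  6b 0f 0f 0f 0f 0┃ 
                ┃00000020  99 99 99 99 99 9┃ 
                ┃00000030  b2 12 a0 63 49 3┃ 
                ┃00000040  38 38 38 38 38 3┃ 
                ┃00000050  bf 4e 19 19 19 1┃ 
                ┃00000060  04 04 04 04 04 7┃ 
                ┃00000070  d3 25 8d 8d 8d 8┃ 
                ┃00000080  99 0d f3 f3 f3 f┃ 
┏━━━━━━━━━━━━━━━┃00000090  bd af af af af a┃ 
┃ CalendarWidget┃                          ┃ 
┠───────────────┃                          ┃ 
┃      December ┃                          ┃ 
┃Mo Tu We Th Fr ┃                          ┃ 
┃             1 ┃                          ┃ 
┃ 4  5*  6  7  8┗━━━━━━━━━━━━━━━━━━━━━━━━━━┛ 
┃11* 12 13 14 15 16 17*    ┃                 
┃18 19 20 21* 22 23 24     ┃                 
┃25 26 27 28 29 30 31      ┃                 


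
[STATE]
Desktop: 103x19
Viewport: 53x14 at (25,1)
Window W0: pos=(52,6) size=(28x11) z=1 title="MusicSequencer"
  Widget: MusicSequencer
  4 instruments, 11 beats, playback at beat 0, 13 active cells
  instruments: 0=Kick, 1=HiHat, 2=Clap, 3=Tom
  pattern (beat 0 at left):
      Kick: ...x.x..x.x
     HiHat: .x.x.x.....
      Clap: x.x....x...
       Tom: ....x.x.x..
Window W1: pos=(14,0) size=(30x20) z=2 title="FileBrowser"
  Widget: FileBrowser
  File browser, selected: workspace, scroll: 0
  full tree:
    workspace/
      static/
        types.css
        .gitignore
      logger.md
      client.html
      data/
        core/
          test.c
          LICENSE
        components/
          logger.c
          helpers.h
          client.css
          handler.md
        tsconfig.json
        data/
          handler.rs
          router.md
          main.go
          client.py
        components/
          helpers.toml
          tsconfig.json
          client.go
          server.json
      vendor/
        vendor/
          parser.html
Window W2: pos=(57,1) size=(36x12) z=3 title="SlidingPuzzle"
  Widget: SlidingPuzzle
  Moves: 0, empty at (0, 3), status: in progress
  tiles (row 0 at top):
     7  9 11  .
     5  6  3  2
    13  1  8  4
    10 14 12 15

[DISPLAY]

er                ┃             ┏━━━━━━━━━━━━━━━━━━━━
──────────────────┨             ┃ SlidingPuzzle      
space/            ┃             ┠────────────────────
atic/             ┃             ┃┌────┬────┬────┬────
.md               ┃             ┃│  7 │  9 │ 11 │    
.html             ┃        ┏━━━━┃├────┼────┼────┼────
ta/               ┃        ┃ Mus┃│  5 │  6 │  3 │  2 
ndor/             ┃        ┠────┃├────┼────┼────┼────
                  ┃        ┃    ┃│ 13 │  1 │  8 │  4 
                  ┃        ┃  Ki┃├────┼────┼────┼────
                  ┃        ┃ HiH┃│ 10 │ 14 │ 12 │ 15 
                  ┃        ┃  Cl┗━━━━━━━━━━━━━━━━━━━━
                  ┃        ┃   Tom····█·█·█··        
                  ┃        ┃                         


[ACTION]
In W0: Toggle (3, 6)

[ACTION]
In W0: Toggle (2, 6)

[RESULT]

er                ┃             ┏━━━━━━━━━━━━━━━━━━━━
──────────────────┨             ┃ SlidingPuzzle      
space/            ┃             ┠────────────────────
atic/             ┃             ┃┌────┬────┬────┬────
.md               ┃             ┃│  7 │  9 │ 11 │    
.html             ┃        ┏━━━━┃├────┼────┼────┼────
ta/               ┃        ┃ Mus┃│  5 │  6 │  3 │  2 
ndor/             ┃        ┠────┃├────┼────┼────┼────
                  ┃        ┃    ┃│ 13 │  1 │  8 │  4 
                  ┃        ┃  Ki┃├────┼────┼────┼────
                  ┃        ┃ HiH┃│ 10 │ 14 │ 12 │ 15 
                  ┃        ┃  Cl┗━━━━━━━━━━━━━━━━━━━━
                  ┃        ┃   Tom····█···█··        
                  ┃        ┃                         


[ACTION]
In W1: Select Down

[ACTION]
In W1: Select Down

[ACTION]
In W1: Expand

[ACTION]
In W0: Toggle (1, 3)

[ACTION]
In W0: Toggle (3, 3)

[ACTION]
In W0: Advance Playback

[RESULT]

er                ┃             ┏━━━━━━━━━━━━━━━━━━━━
──────────────────┨             ┃ SlidingPuzzle      
space/            ┃             ┠────────────────────
atic/             ┃             ┃┌────┬────┬────┬────
.md               ┃             ┃│  7 │  9 │ 11 │    
.html             ┃        ┏━━━━┃├────┼────┼────┼────
ta/               ┃        ┃ Mus┃│  5 │  6 │  3 │  2 
ndor/             ┃        ┠────┃├────┼────┼────┼────
                  ┃        ┃    ┃│ 13 │  1 │  8 │  4 
                  ┃        ┃  Ki┃├────┼────┼────┼────
                  ┃        ┃ HiH┃│ 10 │ 14 │ 12 │ 15 
                  ┃        ┃  Cl┗━━━━━━━━━━━━━━━━━━━━
                  ┃        ┃   Tom···██···█··        
                  ┃        ┃                         


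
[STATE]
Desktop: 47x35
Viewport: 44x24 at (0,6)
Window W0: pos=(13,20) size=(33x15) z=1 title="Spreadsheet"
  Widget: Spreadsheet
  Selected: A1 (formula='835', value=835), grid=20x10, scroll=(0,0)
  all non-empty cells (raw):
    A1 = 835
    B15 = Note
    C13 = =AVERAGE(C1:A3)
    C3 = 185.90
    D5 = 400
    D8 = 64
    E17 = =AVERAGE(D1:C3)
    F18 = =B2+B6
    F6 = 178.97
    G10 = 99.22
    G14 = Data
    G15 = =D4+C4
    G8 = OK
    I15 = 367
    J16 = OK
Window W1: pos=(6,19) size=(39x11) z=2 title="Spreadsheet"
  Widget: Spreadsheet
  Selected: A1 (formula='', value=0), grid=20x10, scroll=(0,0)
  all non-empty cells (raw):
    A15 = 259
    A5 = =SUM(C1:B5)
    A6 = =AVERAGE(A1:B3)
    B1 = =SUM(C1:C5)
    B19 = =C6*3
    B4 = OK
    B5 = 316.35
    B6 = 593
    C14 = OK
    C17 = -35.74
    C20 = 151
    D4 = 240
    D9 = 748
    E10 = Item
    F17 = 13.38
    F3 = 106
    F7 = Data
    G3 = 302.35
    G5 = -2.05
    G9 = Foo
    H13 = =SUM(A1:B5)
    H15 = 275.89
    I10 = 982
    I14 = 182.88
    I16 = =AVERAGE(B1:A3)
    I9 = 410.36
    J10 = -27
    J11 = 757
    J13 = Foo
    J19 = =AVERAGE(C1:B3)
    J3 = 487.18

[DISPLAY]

                                            
                                            
                                            
                                            
                                            
                                            
                                            
                                            
                                            
                                            
                                            
                                            
                                            
      ┏━━━━━━━━━━━━━━━━━━━━━━━━━━━━━━━━━━━━━
      ┃ Spreadsheet                         
      ┠─────────────────────────────────────
      ┃A1:                                  
      ┃       A       B       C       D     
      ┃-------------------------------------
      ┃  1      [0]       0       0       0 
      ┃  2        0       0       0       0 
      ┃  3        0       0       0       0 
      ┃  4        0OK             0     240 
      ┗━━━━━━━━━━━━━━━━━━━━━━━━━━━━━━━━━━━━━


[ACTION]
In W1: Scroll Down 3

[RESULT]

                                            
                                            
                                            
                                            
                                            
                                            
                                            
                                            
                                            
                                            
                                            
                                            
                                            
      ┏━━━━━━━━━━━━━━━━━━━━━━━━━━━━━━━━━━━━━
      ┃ Spreadsheet                         
      ┠─────────────────────────────────────
      ┃A1:                                  
      ┃       A       B       C       D     
      ┃-------------------------------------
      ┃  4        0OK             0     240 
      ┃  5   316.35  316.35       0       0 
      ┃  6        0     593       0       0 
      ┃  7        0       0       0       0 
      ┗━━━━━━━━━━━━━━━━━━━━━━━━━━━━━━━━━━━━━


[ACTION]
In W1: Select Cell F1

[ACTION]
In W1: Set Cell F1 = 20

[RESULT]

                                            
                                            
                                            
                                            
                                            
                                            
                                            
                                            
                                            
                                            
                                            
                                            
                                            
      ┏━━━━━━━━━━━━━━━━━━━━━━━━━━━━━━━━━━━━━
      ┃ Spreadsheet                         
      ┠─────────────────────────────────────
      ┃F1: 20                               
      ┃       A       B       C       D     
      ┃-------------------------------------
      ┃  4        0OK             0     240 
      ┃  5   316.35  316.35       0       0 
      ┃  6        0     593       0       0 
      ┃  7        0       0       0       0 
      ┗━━━━━━━━━━━━━━━━━━━━━━━━━━━━━━━━━━━━━


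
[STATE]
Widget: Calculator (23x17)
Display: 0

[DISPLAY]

                      0
┌───┬───┬───┬───┐      
│ 7 │ 8 │ 9 │ ÷ │      
├───┼───┼───┼───┤      
│ 4 │ 5 │ 6 │ × │      
├───┼───┼───┼───┤      
│ 1 │ 2 │ 3 │ - │      
├───┼───┼───┼───┤      
│ 0 │ . │ = │ + │      
├───┼───┼───┼───┤      
│ C │ MC│ MR│ M+│      
└───┴───┴───┴───┘      
                       
                       
                       
                       
                       


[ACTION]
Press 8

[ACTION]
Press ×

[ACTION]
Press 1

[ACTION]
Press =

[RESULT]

                      8
┌───┬───┬───┬───┐      
│ 7 │ 8 │ 9 │ ÷ │      
├───┼───┼───┼───┤      
│ 4 │ 5 │ 6 │ × │      
├───┼───┼───┼───┤      
│ 1 │ 2 │ 3 │ - │      
├───┼───┼───┼───┤      
│ 0 │ . │ = │ + │      
├───┼───┼───┼───┤      
│ C │ MC│ MR│ M+│      
└───┴───┴───┴───┘      
                       
                       
                       
                       
                       


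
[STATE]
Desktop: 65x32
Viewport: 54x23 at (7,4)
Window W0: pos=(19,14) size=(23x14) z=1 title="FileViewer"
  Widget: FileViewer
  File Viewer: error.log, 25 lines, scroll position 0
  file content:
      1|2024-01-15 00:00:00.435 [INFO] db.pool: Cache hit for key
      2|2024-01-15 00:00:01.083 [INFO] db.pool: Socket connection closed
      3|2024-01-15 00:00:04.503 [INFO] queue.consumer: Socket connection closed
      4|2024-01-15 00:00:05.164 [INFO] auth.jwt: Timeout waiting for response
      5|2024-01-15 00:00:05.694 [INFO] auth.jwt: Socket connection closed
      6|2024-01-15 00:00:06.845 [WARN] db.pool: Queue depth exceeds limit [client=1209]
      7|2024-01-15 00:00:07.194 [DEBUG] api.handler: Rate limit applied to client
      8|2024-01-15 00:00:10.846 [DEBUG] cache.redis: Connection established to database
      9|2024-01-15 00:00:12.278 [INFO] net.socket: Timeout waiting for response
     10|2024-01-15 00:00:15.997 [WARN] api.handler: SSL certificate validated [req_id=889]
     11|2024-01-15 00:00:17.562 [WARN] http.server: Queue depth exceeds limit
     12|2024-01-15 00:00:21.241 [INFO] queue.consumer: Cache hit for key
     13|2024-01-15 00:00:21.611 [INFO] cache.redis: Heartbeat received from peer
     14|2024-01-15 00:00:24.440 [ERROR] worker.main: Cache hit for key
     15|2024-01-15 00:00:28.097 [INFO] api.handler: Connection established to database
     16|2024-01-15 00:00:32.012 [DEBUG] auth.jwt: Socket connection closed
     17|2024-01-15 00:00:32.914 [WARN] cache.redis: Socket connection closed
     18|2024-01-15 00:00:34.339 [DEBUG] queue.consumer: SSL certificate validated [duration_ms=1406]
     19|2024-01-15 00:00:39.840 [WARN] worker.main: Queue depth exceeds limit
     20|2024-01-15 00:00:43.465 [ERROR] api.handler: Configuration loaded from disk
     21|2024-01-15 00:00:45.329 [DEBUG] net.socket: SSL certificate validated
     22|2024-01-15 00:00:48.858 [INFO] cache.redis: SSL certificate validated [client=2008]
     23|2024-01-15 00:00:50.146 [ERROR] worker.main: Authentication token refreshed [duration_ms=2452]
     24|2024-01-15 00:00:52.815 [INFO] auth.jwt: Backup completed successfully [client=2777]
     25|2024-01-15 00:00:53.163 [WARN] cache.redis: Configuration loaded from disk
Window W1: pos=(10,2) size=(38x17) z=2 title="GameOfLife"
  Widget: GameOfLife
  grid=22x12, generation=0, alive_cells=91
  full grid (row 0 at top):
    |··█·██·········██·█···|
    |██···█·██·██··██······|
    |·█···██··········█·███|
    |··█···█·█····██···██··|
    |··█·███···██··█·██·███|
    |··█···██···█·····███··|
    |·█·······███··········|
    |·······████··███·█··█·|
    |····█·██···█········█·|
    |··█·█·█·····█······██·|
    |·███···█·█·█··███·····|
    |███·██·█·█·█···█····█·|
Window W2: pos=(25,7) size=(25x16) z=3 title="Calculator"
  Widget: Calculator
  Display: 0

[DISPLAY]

   ┠────────────────────────────────────┨             
   ┃Gen: 0                              ┃             
   ┃··█·██·········██·█···              ┃             
   ┃██···█·██·██··┏━━━━━━━━━━━━━━━━━━━━━━━┓           
   ┃·█···██·······┃ Calculator            ┃           
   ┃··█···█·█····█┠───────────────────────┨           
   ┃··█·███···██··┃                      0┃           
   ┃··█···██···█··┃┌───┬───┬───┬───┐      ┃           
   ┃·█·······███··┃│ 7 │ 8 │ 9 │ ÷ │      ┃           
   ┃·······████··█┃├───┼───┼───┼───┤      ┃           
   ┃····█·██···█··┃│ 4 │ 5 │ 6 │ × │      ┃           
   ┃··█·█·█·····█·┃├───┼───┼───┼───┤      ┃           
   ┃·███···█·█·█··┃│ 1 │ 2 │ 3 │ - │      ┃           
   ┃███·██·█·█·█··┃├───┼───┼───┼───┤      ┃           
   ┗━━━━━━━━━━━━━━┃│ 0 │ . │ = │ + │      ┃           
            ┃2024-┃├───┼───┼───┼───┤      ┃           
            ┃2024-┃│ C │ MC│ MR│ M+│      ┃           
            ┃2024-┃└───┴───┴───┴───┘      ┃           
            ┃2024-┗━━━━━━━━━━━━━━━━━━━━━━━┛           
            ┃2024-01-15 00:00:07.░┃                   
            ┃2024-01-15 00:00:10.░┃                   
            ┃2024-01-15 00:00:12.░┃                   
            ┃2024-01-15 00:00:15.▼┃                   


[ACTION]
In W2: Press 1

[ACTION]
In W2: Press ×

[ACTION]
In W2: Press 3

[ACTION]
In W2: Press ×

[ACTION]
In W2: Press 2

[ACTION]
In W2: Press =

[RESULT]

   ┠────────────────────────────────────┨             
   ┃Gen: 0                              ┃             
   ┃··█·██·········██·█···              ┃             
   ┃██···█·██·██··┏━━━━━━━━━━━━━━━━━━━━━━━┓           
   ┃·█···██·······┃ Calculator            ┃           
   ┃··█···█·█····█┠───────────────────────┨           
   ┃··█·███···██··┃                      6┃           
   ┃··█···██···█··┃┌───┬───┬───┬───┐      ┃           
   ┃·█·······███··┃│ 7 │ 8 │ 9 │ ÷ │      ┃           
   ┃·······████··█┃├───┼───┼───┼───┤      ┃           
   ┃····█·██···█··┃│ 4 │ 5 │ 6 │ × │      ┃           
   ┃··█·█·█·····█·┃├───┼───┼───┼───┤      ┃           
   ┃·███···█·█·█··┃│ 1 │ 2 │ 3 │ - │      ┃           
   ┃███·██·█·█·█··┃├───┼───┼───┼───┤      ┃           
   ┗━━━━━━━━━━━━━━┃│ 0 │ . │ = │ + │      ┃           
            ┃2024-┃├───┼───┼───┼───┤      ┃           
            ┃2024-┃│ C │ MC│ MR│ M+│      ┃           
            ┃2024-┃└───┴───┴───┴───┘      ┃           
            ┃2024-┗━━━━━━━━━━━━━━━━━━━━━━━┛           
            ┃2024-01-15 00:00:07.░┃                   
            ┃2024-01-15 00:00:10.░┃                   
            ┃2024-01-15 00:00:12.░┃                   
            ┃2024-01-15 00:00:15.▼┃                   


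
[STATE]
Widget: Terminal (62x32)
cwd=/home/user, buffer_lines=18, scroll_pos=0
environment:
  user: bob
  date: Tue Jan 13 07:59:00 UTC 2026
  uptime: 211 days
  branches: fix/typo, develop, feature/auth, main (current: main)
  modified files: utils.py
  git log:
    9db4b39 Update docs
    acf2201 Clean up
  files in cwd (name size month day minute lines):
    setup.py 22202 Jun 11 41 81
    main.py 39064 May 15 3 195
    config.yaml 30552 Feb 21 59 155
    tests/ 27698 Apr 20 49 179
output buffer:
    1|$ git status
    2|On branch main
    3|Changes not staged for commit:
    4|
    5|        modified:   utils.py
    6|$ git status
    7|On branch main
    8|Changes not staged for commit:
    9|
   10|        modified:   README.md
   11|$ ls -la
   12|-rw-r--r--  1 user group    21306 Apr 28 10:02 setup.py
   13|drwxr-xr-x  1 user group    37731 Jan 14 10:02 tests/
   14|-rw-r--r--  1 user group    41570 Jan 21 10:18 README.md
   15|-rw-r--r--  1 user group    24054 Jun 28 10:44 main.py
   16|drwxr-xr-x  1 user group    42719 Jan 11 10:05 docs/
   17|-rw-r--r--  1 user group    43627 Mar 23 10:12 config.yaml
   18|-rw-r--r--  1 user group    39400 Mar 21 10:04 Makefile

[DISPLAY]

$ git status                                                  
On branch main                                                
Changes not staged for commit:                                
                                                              
        modified:   utils.py                                  
$ git status                                                  
On branch main                                                
Changes not staged for commit:                                
                                                              
        modified:   README.md                                 
$ ls -la                                                      
-rw-r--r--  1 user group    21306 Apr 28 10:02 setup.py       
drwxr-xr-x  1 user group    37731 Jan 14 10:02 tests/         
-rw-r--r--  1 user group    41570 Jan 21 10:18 README.md      
-rw-r--r--  1 user group    24054 Jun 28 10:44 main.py        
drwxr-xr-x  1 user group    42719 Jan 11 10:05 docs/          
-rw-r--r--  1 user group    43627 Mar 23 10:12 config.yaml    
-rw-r--r--  1 user group    39400 Mar 21 10:04 Makefile       
$ █                                                           
                                                              
                                                              
                                                              
                                                              
                                                              
                                                              
                                                              
                                                              
                                                              
                                                              
                                                              
                                                              
                                                              


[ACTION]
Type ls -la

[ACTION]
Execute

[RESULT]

$ git status                                                  
On branch main                                                
Changes not staged for commit:                                
                                                              
        modified:   utils.py                                  
$ git status                                                  
On branch main                                                
Changes not staged for commit:                                
                                                              
        modified:   README.md                                 
$ ls -la                                                      
-rw-r--r--  1 user group    21306 Apr 28 10:02 setup.py       
drwxr-xr-x  1 user group    37731 Jan 14 10:02 tests/         
-rw-r--r--  1 user group    41570 Jan 21 10:18 README.md      
-rw-r--r--  1 user group    24054 Jun 28 10:44 main.py        
drwxr-xr-x  1 user group    42719 Jan 11 10:05 docs/          
-rw-r--r--  1 user group    43627 Mar 23 10:12 config.yaml    
-rw-r--r--  1 user group    39400 Mar 21 10:04 Makefile       
$ ls -la                                                      
-rw-r--r--  1 bob group    22202 Jun 11 10:41 setup.py        
-rw-r--r--  1 bob group    39064 May 15 10:03 main.py         
-rw-r--r--  1 bob group    30552 Feb 21 10:59 config.yaml     
drwxr-xr-x  1 bob group    27698 Apr 20 10:49 tests/          
$ █                                                           
                                                              
                                                              
                                                              
                                                              
                                                              
                                                              
                                                              
                                                              


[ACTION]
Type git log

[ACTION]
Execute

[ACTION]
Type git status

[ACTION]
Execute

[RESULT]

$ git status                                                  
On branch main                                                
Changes not staged for commit:                                
                                                              
        modified:   utils.py                                  
$ git status                                                  
On branch main                                                
Changes not staged for commit:                                
                                                              
        modified:   README.md                                 
$ ls -la                                                      
-rw-r--r--  1 user group    21306 Apr 28 10:02 setup.py       
drwxr-xr-x  1 user group    37731 Jan 14 10:02 tests/         
-rw-r--r--  1 user group    41570 Jan 21 10:18 README.md      
-rw-r--r--  1 user group    24054 Jun 28 10:44 main.py        
drwxr-xr-x  1 user group    42719 Jan 11 10:05 docs/          
-rw-r--r--  1 user group    43627 Mar 23 10:12 config.yaml    
-rw-r--r--  1 user group    39400 Mar 21 10:04 Makefile       
$ ls -la                                                      
-rw-r--r--  1 bob group    22202 Jun 11 10:41 setup.py        
-rw-r--r--  1 bob group    39064 May 15 10:03 main.py         
-rw-r--r--  1 bob group    30552 Feb 21 10:59 config.yaml     
drwxr-xr-x  1 bob group    27698 Apr 20 10:49 tests/          
$ git log                                                     
9db4b39 Update docs                                           
acf2201 Clean up                                              
$ git status                                                  
On branch main                                                
Changes not staged for commit:                                
                                                              
        modified:   utils.py                                  
$ █                                                           


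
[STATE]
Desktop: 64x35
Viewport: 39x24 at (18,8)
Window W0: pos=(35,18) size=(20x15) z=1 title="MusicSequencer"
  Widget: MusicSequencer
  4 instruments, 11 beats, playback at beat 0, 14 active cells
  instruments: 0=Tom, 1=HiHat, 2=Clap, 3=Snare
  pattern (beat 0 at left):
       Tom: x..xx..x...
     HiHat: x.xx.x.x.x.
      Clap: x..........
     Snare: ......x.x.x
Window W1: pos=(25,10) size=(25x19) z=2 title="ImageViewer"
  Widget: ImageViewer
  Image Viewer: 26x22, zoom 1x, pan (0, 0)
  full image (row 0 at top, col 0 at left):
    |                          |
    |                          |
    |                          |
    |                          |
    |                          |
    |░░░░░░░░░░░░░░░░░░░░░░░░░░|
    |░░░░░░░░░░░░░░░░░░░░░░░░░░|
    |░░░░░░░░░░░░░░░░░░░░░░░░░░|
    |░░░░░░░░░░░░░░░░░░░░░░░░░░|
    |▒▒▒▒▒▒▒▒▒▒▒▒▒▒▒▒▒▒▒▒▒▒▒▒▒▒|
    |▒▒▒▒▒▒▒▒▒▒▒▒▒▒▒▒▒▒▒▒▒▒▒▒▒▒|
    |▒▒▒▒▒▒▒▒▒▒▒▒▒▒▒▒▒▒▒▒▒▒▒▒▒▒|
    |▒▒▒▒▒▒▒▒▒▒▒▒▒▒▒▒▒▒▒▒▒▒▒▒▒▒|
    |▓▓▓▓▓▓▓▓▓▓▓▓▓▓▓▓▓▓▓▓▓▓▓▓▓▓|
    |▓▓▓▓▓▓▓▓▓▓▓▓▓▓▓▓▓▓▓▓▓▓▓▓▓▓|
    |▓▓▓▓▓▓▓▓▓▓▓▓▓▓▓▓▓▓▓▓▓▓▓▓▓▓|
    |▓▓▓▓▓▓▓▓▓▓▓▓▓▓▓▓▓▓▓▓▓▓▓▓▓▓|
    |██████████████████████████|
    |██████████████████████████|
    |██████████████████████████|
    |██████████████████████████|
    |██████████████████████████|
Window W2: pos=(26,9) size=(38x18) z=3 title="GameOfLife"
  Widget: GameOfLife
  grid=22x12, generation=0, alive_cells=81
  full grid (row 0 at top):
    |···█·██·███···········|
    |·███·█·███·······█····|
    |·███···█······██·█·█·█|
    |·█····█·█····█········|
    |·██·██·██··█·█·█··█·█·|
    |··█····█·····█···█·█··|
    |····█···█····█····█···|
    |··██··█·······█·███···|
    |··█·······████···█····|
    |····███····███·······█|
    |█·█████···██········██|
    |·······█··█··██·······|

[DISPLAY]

                                       
        ┏━━━━━━━━━━━━━━━━━━━━━━━━━━━━━━
       ┏┃ GameOfLife                   
       ┃┠──────────────────────────────
       ┠┃Gen: 0                        
       ┃┃···█·██·███···········        
       ┃┃·███·█·███·······█····        
       ┃┃·███···█······██·█·█·█        
       ┃┃·█····█·█····█········        
       ┃┃·██·██·██··█·█·█··█·█·        
       ┃┃··█····█·····█···█·█··        
       ┃┃····█···█····█····█···        
       ┃┃··██··█·······█·███···        
       ┃┃··█·······████···█····        
       ┃┃····███····███·······█        
       ┃┃█·█████···██········██        
       ┃┃·······█··█··██·······        
       ┃┃                              
       ┃┗━━━━━━━━━━━━━━━━━━━━━━━━━━━━━━
       ┃▓▓▓▓▓▓▓▓▓▓▓▓▓▓▓▓▓▓▓▓▓▓▓┃    ┃  
       ┗━━━━━━━━━━━━━━━━━━━━━━━┛    ┃  
                 ┃                  ┃  
                 ┃                  ┃  
                 ┃                  ┃  


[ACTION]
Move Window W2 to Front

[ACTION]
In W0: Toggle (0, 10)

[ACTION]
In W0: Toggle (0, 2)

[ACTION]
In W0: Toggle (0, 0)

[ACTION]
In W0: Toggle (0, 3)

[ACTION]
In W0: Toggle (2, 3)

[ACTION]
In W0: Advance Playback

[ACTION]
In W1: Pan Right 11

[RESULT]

                                       
        ┏━━━━━━━━━━━━━━━━━━━━━━━━━━━━━━
       ┏┃ GameOfLife                   
       ┃┠──────────────────────────────
       ┠┃Gen: 0                        
       ┃┃···█·██·███···········        
       ┃┃·███·█·███·······█····        
       ┃┃·███···█······██·█·█·█        
       ┃┃·█····█·█····█········        
       ┃┃·██·██·██··█·█·█··█·█·        
       ┃┃··█····█·····█···█·█··        
       ┃┃····█···█····█····█···        
       ┃┃··██··█·······█·███···        
       ┃┃··█·······████···█····        
       ┃┃····███····███·······█        
       ┃┃█·█████···██········██        
       ┃┃·······█··█··██·······        
       ┃┃                              
       ┃┗━━━━━━━━━━━━━━━━━━━━━━━━━━━━━━
       ┃▓▓▓▓▓▓▓▓▓▓▓▓▓▓▓        ┃    ┃  
       ┗━━━━━━━━━━━━━━━━━━━━━━━┛    ┃  
                 ┃                  ┃  
                 ┃                  ┃  
                 ┃                  ┃  
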